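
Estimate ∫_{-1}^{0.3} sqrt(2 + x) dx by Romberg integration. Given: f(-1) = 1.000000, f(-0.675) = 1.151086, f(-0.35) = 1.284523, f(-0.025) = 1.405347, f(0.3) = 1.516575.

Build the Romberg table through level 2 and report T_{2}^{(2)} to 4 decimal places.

1.6587

T_{0}^{(0)} (trapezoid, 1 panel, h=1.3000): 1.635774
T_{1}^{(0)} (trapezoid, 2 panels, h=0.6500): 1.652827
T_{2}^{(0)} (trapezoid, 4 panels, h=0.3250): 1.657254
T_{1}^{(1)} = 1.652827 + (1.652827 − 1.635774)/3 = 1.658511
T_{2}^{(1)} = 1.657254 + (1.657254 − 1.652827)/3 = 1.658730
T_{2}^{(2)} = 1.658730 + (1.658730 − 1.658511)/15 = 1.658745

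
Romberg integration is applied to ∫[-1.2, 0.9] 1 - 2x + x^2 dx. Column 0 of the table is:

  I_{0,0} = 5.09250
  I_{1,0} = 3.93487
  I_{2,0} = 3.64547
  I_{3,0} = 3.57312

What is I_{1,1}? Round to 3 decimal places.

I_{1,1} = 3.93487 + (3.93487 − 5.09250)/3 = 3.54899

3.549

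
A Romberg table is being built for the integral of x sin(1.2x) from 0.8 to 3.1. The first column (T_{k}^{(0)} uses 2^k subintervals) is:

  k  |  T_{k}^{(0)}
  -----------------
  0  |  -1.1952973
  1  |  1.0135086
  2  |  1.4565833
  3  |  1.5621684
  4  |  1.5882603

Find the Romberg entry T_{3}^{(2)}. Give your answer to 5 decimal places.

Richardson extrapolation on the trapezoidal column (denominator 4−1=3):
T_{2}^{(1)} = 1.4565833 + (1.4565833 − 1.0135086)/3 = 1.6042749
T_{3}^{(1)} = (4·1.5621684 − 1.4565833) / 3 = 1.5973634
T_{3}^{(2)} = (16·1.5973634 − 1.6042749) / 15 = 1.5969026

1.59690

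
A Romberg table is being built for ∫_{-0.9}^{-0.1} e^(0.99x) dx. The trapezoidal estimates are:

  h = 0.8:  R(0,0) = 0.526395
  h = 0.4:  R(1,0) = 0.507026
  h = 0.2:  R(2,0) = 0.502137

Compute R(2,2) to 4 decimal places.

0.5005

R(1,1) = (4·0.507026 − 0.526395) / 3 = 0.500570
R(2,1) = (4·0.502137 − 0.507026) / 3 = 0.500507
R(2,2) = 0.500507 + (0.500507 − 0.500570)/15 = 0.500503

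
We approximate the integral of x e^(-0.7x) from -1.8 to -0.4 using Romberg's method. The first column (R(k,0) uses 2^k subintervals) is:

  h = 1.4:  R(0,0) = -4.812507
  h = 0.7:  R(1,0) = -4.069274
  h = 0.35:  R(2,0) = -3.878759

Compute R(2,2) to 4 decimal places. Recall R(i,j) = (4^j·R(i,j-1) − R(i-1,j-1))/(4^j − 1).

R(1,1) = (4·(-4.069274) − (-4.812507)) / 3 = -3.821530
R(2,1) = -3.878759 + (-3.878759 − (-4.069274))/3 = -3.815254
R(2,2) = (16·(-3.815254) − (-3.821530)) / 15 = -3.814836

-3.8148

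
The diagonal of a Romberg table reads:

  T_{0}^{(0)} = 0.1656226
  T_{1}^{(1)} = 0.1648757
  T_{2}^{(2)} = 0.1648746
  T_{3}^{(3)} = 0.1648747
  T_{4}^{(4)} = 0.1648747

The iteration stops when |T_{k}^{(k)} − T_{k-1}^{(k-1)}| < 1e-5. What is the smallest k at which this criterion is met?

|T_{1}^{(1)} − T_{0}^{(0)}| = 0.0007469 ≥ 1e-5
|T_{2}^{(2)} − T_{1}^{(1)}| = 0.0000011 < 1e-5

k = 2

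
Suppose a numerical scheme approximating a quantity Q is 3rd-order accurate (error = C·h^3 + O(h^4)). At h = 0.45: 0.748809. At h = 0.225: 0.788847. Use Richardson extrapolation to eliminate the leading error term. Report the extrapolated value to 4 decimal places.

Extrapolated value = (8·A(h/2) − A(h)) / (8 − 1)
= (8·0.788847 − 0.748809) / 7
= 5.561967 / 7 = 0.794567

0.7946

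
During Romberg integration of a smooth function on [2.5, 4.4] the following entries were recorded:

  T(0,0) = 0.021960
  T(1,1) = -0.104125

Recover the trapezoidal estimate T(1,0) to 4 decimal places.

From T(1,1) = (4·T(1,0) − T(0,0))/3, solve for T(1,0):
4·T(1,0) = 3·(-0.104125) + 0.021960 = -0.290415
T(1,0) = -0.072604

-0.0726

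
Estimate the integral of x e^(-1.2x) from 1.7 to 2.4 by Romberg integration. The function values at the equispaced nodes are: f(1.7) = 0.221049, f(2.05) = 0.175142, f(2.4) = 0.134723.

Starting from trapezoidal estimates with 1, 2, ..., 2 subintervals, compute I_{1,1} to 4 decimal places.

0.1232

I_{0,0} (trapezoid, 1 panel, h=0.7000): 0.124520
I_{1,0} (trapezoid, 2 panels, h=0.3500): 0.123560
I_{1,1} = 0.123560 + (0.123560 − 0.124520)/3 = 0.123240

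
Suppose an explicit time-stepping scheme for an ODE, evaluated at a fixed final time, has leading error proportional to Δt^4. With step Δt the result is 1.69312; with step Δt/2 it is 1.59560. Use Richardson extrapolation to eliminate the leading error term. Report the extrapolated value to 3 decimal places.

The leading error scales as Δt^4; refining by a factor of 2 reduces it by 2^4 = 16.
Extrapolated value = (16·A(Δt/2) − A(Δt)) / (16 − 1)
= (16·1.59560 − 1.69312) / 15
= 23.83648 / 15 = 1.58910

1.589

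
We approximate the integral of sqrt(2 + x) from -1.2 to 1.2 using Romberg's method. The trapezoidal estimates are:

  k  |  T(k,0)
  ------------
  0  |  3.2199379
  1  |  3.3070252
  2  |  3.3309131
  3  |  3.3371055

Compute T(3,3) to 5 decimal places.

3.33919

Richardson extrapolation on the trapezoidal column (denominator 4−1=3):
T(1,1) = (4·3.3070252 − 3.2199379) / 3 = 3.3360543
T(2,1) = 3.3309131 + (3.3309131 − 3.3070252)/3 = 3.3388757
T(3,1) = (4·3.3371055 − 3.3309131) / 3 = 3.3391696
T(2,2) = 3.3388757 + (3.3388757 − 3.3360543)/15 = 3.3390638
T(3,2) = (16·3.3391696 − 3.3388757) / 15 = 3.3391892
T(3,3) = (64·3.3391892 − 3.3390638) / 63 = 3.3391912
(Column j=1 coincides with Simpson's rule on the same nodes.)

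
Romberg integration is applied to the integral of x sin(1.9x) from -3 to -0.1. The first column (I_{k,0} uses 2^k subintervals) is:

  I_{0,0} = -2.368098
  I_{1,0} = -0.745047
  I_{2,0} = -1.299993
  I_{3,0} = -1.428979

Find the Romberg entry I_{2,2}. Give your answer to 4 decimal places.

I_{1,1} = (4·(-0.745047) − (-2.368098)) / 3 = -0.204030
I_{2,1} = (4·(-1.299993) − (-0.745047)) / 3 = -1.484975
I_{2,2} = (16·(-1.484975) − (-0.204030)) / 15 = -1.570371

-1.5704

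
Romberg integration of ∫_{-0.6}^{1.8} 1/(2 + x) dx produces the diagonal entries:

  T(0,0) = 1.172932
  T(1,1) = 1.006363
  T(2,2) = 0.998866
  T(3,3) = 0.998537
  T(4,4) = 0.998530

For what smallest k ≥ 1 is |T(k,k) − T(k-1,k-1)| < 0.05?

|T(1,1) − T(0,0)| = 0.166569 ≥ 0.05
|T(2,2) − T(1,1)| = 0.007497 < 0.05

k = 2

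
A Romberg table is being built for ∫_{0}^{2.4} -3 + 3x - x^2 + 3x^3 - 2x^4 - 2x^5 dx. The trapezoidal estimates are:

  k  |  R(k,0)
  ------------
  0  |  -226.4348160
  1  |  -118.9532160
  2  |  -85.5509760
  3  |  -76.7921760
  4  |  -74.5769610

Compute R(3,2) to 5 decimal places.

Richardson extrapolation on the trapezoidal column (denominator 4−1=3):
R(2,1) = (4·(-85.5509760) − (-118.9532160)) / 3 = -74.4168960
R(3,1) = -76.7921760 + (-76.7921760 − (-85.5509760))/3 = -73.8725760
R(3,2) = (16·(-73.8725760) − (-74.4168960)) / 15 = -73.8362880

-73.83629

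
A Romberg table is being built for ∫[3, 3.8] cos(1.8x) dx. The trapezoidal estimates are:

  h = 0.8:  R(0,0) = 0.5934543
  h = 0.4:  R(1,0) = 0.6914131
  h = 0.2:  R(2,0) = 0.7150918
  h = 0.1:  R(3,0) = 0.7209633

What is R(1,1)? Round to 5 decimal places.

Richardson extrapolation on the trapezoidal column (denominator 4−1=3):
R(1,1) = (4·0.6914131 − 0.5934543) / 3 = 0.7240660

0.72407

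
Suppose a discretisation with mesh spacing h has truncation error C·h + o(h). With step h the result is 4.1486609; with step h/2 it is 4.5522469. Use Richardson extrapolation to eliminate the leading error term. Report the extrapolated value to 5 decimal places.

The leading error scales as h; refining by a factor of 2 reduces it by 2^1 = 2.
Extrapolated value = (2·A(h/2) − A(h)) / (2 − 1)
= (2·4.5522469 − 4.1486609) / 1
= 4.9558329 / 1 = 4.9558329

4.95583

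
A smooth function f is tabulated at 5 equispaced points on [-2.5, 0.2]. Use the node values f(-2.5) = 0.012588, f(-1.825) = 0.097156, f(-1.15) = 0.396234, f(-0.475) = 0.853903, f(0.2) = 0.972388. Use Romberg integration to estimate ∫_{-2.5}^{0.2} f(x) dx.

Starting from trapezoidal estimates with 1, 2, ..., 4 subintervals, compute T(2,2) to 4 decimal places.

T(0,0) (trapezoid, 1 panel, h=2.7000): 1.329718
T(1,0) (trapezoid, 2 panels, h=1.3500): 1.199775
T(2,0) (trapezoid, 4 panels, h=0.6750): 1.241852
T(1,1) = 1.199775 + (1.199775 − 1.329718)/3 = 1.156461
T(2,1) = 1.241852 + (1.241852 − 1.199775)/3 = 1.255878
T(2,2) = 1.255878 + (1.255878 − 1.156461)/15 = 1.262506

1.2625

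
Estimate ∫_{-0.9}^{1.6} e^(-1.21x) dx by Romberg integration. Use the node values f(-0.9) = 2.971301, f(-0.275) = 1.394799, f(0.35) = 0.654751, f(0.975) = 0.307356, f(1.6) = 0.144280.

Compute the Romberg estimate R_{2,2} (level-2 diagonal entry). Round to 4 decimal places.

2.3371

R_{0,0} (trapezoid, 1 panel, h=2.5000): 3.894476
R_{1,0} (trapezoid, 2 panels, h=1.2500): 2.765677
R_{2,0} (trapezoid, 4 panels, h=0.6250): 2.446685
R_{1,1} = 2.765677 + (2.765677 − 3.894476)/3 = 2.389411
R_{2,1} = 2.446685 + (2.446685 − 2.765677)/3 = 2.340354
R_{2,2} = 2.340354 + (2.340354 − 2.389411)/15 = 2.337084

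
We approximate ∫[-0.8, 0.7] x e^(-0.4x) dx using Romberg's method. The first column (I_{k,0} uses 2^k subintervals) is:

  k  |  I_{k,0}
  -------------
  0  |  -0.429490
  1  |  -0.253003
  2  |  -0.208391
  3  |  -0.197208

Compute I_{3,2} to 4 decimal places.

I_{2,1} = (4·(-0.208391) − (-0.253003)) / 3 = -0.193520
I_{3,1} = -0.197208 + (-0.197208 − (-0.208391))/3 = -0.193480
I_{3,2} = (16·(-0.193480) − (-0.193520)) / 15 = -0.193477

-0.1935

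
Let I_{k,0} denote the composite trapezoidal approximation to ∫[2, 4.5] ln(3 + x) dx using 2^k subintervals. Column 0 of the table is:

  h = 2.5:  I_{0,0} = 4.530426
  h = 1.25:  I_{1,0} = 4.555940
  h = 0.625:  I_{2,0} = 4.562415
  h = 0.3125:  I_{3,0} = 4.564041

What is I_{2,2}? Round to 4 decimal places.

Richardson extrapolation on the trapezoidal column (denominator 4−1=3):
I_{1,1} = 4.555940 + (4.555940 − 4.530426)/3 = 4.564445
I_{2,1} = (4·4.562415 − 4.555940) / 3 = 4.564573
I_{2,2} = (16·4.564573 − 4.564445) / 15 = 4.564582

4.5646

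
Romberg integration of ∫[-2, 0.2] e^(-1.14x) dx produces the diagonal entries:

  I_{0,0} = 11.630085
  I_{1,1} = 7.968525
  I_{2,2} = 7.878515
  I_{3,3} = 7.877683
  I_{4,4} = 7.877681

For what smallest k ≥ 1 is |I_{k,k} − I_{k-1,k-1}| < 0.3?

k = 2

|I_{1,1} − I_{0,0}| = 3.661560 ≥ 0.3
|I_{2,2} − I_{1,1}| = 0.090010 < 0.3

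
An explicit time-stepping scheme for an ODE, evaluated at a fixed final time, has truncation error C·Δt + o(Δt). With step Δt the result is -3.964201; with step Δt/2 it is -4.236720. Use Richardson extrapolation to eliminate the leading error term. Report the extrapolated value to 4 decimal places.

The leading error scales as Δt; refining by a factor of 2 reduces it by 2^1 = 2.
Extrapolated value = (2·A(Δt/2) − A(Δt)) / (2 − 1)
= (2·(-4.236720) − (-3.964201)) / 1
= -4.509239 / 1 = -4.509239

-4.5092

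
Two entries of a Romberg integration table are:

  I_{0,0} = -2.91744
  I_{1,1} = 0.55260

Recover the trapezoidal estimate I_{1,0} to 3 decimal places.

-0.315

From I_{1,1} = (4·I_{1,0} − I_{0,0})/3, solve for I_{1,0}:
4·I_{1,0} = 3·0.55260 + (-2.91744) = -1.25964
I_{1,0} = -0.31491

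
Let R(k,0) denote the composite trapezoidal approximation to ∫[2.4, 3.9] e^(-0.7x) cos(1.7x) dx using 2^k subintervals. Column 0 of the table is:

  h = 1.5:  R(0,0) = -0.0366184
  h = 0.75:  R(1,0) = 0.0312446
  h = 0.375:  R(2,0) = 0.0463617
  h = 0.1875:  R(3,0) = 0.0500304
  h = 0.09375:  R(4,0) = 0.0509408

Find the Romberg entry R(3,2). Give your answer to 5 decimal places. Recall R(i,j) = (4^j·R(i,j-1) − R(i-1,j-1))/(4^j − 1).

0.05124

Richardson extrapolation on the trapezoidal column (denominator 4−1=3):
R(2,1) = (4·0.0463617 − 0.0312446) / 3 = 0.0514007
R(3,1) = (4·0.0500304 − 0.0463617) / 3 = 0.0512533
R(3,2) = 0.0512533 + (0.0512533 − 0.0514007)/15 = 0.0512435
(Column j=1 coincides with Simpson's rule on the same nodes.)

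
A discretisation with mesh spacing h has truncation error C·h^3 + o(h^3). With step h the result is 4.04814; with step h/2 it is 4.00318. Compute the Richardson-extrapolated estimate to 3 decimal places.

The leading error scales as h^3; refining by a factor of 2 reduces it by 2^3 = 8.
Extrapolated value = (8·A(h/2) − A(h)) / (8 − 1)
= (8·4.00318 − 4.04814) / 7
= 27.97730 / 7 = 3.99676

3.997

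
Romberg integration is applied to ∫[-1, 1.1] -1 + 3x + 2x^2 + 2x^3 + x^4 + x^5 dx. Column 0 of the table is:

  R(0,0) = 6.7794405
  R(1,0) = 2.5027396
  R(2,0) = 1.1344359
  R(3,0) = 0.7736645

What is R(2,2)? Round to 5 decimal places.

0.65175

R(1,1) = (4·2.5027396 − 6.7794405) / 3 = 1.0771726
R(2,1) = (4·1.1344359 − 2.5027396) / 3 = 0.6783347
R(2,2) = (16·0.6783347 − 1.0771726) / 15 = 0.6517455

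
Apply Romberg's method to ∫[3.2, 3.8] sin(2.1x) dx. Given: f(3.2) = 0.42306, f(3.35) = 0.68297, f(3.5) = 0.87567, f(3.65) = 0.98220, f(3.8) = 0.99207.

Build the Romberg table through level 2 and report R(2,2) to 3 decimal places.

R(0,0) (trapezoid, 1 panel, h=0.6000): 0.42454
R(1,0) (trapezoid, 2 panels, h=0.3000): 0.47497
R(2,0) (trapezoid, 4 panels, h=0.1500): 0.48726
R(1,1) = 0.47497 + (0.47497 − 0.42454)/3 = 0.49178
R(2,1) = 0.48726 + (0.48726 − 0.47497)/3 = 0.49136
R(2,2) = 0.49136 + (0.49136 − 0.49178)/15 = 0.49133

0.491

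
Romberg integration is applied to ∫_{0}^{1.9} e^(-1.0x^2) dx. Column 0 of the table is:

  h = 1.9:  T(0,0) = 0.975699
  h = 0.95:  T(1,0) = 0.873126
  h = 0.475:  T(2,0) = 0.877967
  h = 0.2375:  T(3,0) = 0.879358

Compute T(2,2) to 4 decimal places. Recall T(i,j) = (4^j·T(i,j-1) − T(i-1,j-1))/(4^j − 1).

0.8823

Richardson extrapolation on the trapezoidal column (denominator 4−1=3):
T(1,1) = (4·0.873126 − 0.975699) / 3 = 0.838935
T(2,1) = (4·0.877967 − 0.873126) / 3 = 0.879581
T(2,2) = (16·0.879581 − 0.838935) / 15 = 0.882291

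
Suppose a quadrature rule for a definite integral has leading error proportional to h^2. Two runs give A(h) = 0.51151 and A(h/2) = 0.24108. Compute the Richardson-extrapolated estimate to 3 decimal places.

0.151

The leading error scales as h^2; refining by a factor of 2 reduces it by 2^2 = 4.
Extrapolated value = (4·A(h/2) − A(h)) / (4 − 1)
= (4·0.24108 − 0.51151) / 3
= 0.45281 / 3 = 0.15094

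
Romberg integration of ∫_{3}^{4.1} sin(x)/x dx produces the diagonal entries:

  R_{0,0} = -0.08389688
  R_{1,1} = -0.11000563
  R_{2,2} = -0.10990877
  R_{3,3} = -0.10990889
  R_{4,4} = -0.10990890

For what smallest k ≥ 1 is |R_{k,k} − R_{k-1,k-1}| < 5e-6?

|R_{1,1} − R_{0,0}| = 0.02610875 ≥ 5e-6
|R_{2,2} − R_{1,1}| = 0.00009686 ≥ 5e-6
|R_{3,3} − R_{2,2}| = 0.00000012 < 5e-6

k = 3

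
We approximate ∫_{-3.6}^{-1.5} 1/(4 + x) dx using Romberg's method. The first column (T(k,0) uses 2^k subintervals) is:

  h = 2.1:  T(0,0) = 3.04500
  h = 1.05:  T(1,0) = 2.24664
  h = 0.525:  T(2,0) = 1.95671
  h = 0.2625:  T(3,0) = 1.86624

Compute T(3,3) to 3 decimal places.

T(1,1) = 2.24664 + (2.24664 − 3.04500)/3 = 1.98052
T(2,1) = (4·1.95671 − 2.24664) / 3 = 1.86007
T(3,1) = (4·1.86624 − 1.95671) / 3 = 1.83608
T(2,2) = 1.86007 + (1.86007 − 1.98052)/15 = 1.85204
T(3,2) = 1.83608 + (1.83608 − 1.86007)/15 = 1.83448
T(3,3) = 1.83448 + (1.83448 − 1.85204)/63 = 1.83420

1.834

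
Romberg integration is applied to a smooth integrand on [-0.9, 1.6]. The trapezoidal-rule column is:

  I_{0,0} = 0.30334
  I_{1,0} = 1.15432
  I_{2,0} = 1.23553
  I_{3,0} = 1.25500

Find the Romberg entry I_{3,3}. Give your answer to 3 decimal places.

Richardson extrapolation on the trapezoidal column (denominator 4−1=3):
I_{1,1} = (4·1.15432 − 0.30334) / 3 = 1.43798
I_{2,1} = 1.23553 + (1.23553 − 1.15432)/3 = 1.26260
I_{3,1} = (4·1.25500 − 1.23553) / 3 = 1.26149
I_{2,2} = 1.26260 + (1.26260 − 1.43798)/15 = 1.25091
I_{3,2} = 1.26149 + (1.26149 − 1.26260)/15 = 1.26142
I_{3,3} = (64·1.26142 − 1.25091) / 63 = 1.26159

1.262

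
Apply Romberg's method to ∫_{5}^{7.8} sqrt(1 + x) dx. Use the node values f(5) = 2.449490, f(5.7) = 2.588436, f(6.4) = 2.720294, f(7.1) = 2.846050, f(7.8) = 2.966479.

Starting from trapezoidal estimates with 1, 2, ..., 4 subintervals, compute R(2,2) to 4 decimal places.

7.6054

R(0,0) (trapezoid, 1 panel, h=2.8000): 7.582357
R(1,0) (trapezoid, 2 panels, h=1.4000): 7.599590
R(2,0) (trapezoid, 4 panels, h=0.7000): 7.603935
R(1,1) = 7.599590 + (7.599590 − 7.582357)/3 = 7.605334
R(2,1) = 7.603935 + (7.603935 − 7.599590)/3 = 7.605383
R(2,2) = 7.605383 + (7.605383 − 7.605334)/15 = 7.605386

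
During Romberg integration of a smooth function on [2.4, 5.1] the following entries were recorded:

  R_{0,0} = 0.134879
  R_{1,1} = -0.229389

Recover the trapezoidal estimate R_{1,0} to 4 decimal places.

-0.1383

From R_{1,1} = (4·R_{1,0} − R_{0,0})/3, solve for R_{1,0}:
4·R_{1,0} = 3·(-0.229389) + 0.134879 = -0.553288
R_{1,0} = -0.138322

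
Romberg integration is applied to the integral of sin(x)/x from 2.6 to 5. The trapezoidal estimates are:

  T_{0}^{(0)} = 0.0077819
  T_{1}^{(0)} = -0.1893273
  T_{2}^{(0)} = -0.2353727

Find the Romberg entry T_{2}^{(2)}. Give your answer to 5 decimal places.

-0.25043

T_{1}^{(1)} = -0.1893273 + (-0.1893273 − 0.0077819)/3 = -0.2550304
T_{2}^{(1)} = -0.2353727 + (-0.2353727 − (-0.1893273))/3 = -0.2507212
T_{2}^{(2)} = (16·(-0.2507212) − (-0.2550304)) / 15 = -0.2504339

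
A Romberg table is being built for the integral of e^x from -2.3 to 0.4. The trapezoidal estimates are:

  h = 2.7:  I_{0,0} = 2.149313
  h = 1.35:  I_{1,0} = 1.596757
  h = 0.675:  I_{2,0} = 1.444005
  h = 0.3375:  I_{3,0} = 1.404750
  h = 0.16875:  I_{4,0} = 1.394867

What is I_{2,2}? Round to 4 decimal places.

I_{1,1} = 1.596757 + (1.596757 − 2.149313)/3 = 1.412572
I_{2,1} = (4·1.444005 − 1.596757) / 3 = 1.393088
I_{2,2} = 1.393088 + (1.393088 − 1.412572)/15 = 1.391789
(Column j=1 coincides with Simpson's rule on the same nodes.)

1.3918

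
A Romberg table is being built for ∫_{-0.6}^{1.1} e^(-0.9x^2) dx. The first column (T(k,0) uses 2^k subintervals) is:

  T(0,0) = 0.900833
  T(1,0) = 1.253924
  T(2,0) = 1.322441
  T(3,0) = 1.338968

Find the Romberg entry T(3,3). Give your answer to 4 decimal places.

Richardson extrapolation on the trapezoidal column (denominator 4−1=3):
T(1,1) = (4·1.253924 − 0.900833) / 3 = 1.371621
T(2,1) = 1.322441 + (1.322441 − 1.253924)/3 = 1.345280
T(3,1) = 1.338968 + (1.338968 − 1.322441)/3 = 1.344477
T(2,2) = (16·1.345280 − 1.371621) / 15 = 1.343524
T(3,2) = (16·1.344477 − 1.345280) / 15 = 1.344423
T(3,3) = (64·1.344423 − 1.343524) / 63 = 1.344437

1.3444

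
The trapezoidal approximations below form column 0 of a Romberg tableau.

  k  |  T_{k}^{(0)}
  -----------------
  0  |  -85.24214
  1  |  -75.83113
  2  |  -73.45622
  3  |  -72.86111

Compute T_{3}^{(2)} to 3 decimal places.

Richardson extrapolation on the trapezoidal column (denominator 4−1=3):
T_{2}^{(1)} = -73.45622 + (-73.45622 − (-75.83113))/3 = -72.66458
T_{3}^{(1)} = (4·(-72.86111) − (-73.45622)) / 3 = -72.66274
T_{3}^{(2)} = (16·(-72.66274) − (-72.66458)) / 15 = -72.66262

-72.663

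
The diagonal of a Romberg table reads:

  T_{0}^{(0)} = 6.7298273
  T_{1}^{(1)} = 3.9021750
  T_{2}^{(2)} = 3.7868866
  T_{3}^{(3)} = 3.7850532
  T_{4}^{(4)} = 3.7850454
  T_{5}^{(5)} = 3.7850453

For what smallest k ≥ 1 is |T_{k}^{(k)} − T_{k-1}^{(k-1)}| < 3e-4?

|T_{1}^{(1)} − T_{0}^{(0)}| = 2.8276523 ≥ 3e-4
|T_{2}^{(2)} − T_{1}^{(1)}| = 0.1152884 ≥ 3e-4
|T_{3}^{(3)} − T_{2}^{(2)}| = 0.0018334 ≥ 3e-4
|T_{4}^{(4)} − T_{3}^{(3)}| = 0.0000078 < 3e-4

k = 4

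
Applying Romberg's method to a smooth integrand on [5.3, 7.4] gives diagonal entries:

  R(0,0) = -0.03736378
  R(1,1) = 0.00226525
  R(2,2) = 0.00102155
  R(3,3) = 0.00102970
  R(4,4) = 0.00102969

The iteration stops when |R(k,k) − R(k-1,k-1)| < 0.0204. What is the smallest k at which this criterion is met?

|R(1,1) − R(0,0)| = 0.03962903 ≥ 0.0204
|R(2,2) − R(1,1)| = 0.00124370 < 0.0204

k = 2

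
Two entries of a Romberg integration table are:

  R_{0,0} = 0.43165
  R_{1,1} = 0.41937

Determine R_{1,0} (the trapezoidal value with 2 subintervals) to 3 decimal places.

From R_{1,1} = (4·R_{1,0} − R_{0,0})/3, solve for R_{1,0}:
4·R_{1,0} = 3·0.41937 + 0.43165 = 1.68976
R_{1,0} = 0.42244

0.422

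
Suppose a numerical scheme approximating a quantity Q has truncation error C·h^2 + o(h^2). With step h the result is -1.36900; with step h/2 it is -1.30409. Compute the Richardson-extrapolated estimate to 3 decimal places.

Extrapolated value = (4·A(h/2) − A(h)) / (4 − 1)
= (4·(-1.30409) − (-1.36900)) / 3
= -3.84736 / 3 = -1.28245

-1.282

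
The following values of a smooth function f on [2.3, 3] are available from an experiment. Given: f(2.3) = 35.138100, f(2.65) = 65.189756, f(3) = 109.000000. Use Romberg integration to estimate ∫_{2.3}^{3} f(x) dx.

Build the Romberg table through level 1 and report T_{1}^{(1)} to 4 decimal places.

T_{0}^{(0)} (trapezoid, 1 panel, h=0.7000): 50.448335
T_{1}^{(0)} (trapezoid, 2 panels, h=0.3500): 48.040582
T_{1}^{(1)} = 48.040582 + (48.040582 − 50.448335)/3 = 47.237998

47.2380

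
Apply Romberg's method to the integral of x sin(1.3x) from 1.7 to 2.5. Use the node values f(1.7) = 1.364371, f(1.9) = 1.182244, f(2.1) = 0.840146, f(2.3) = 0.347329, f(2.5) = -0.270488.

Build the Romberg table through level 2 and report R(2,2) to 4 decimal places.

R(0,0) (trapezoid, 1 panel, h=0.8000): 0.437553
R(1,0) (trapezoid, 2 panels, h=0.4000): 0.554835
R(2,0) (trapezoid, 4 panels, h=0.2000): 0.583332
R(1,1) = 0.554835 + (0.554835 − 0.437553)/3 = 0.593929
R(2,1) = 0.583332 + (0.583332 − 0.554835)/3 = 0.592831
R(2,2) = 0.592831 + (0.592831 − 0.593929)/15 = 0.592758

0.5928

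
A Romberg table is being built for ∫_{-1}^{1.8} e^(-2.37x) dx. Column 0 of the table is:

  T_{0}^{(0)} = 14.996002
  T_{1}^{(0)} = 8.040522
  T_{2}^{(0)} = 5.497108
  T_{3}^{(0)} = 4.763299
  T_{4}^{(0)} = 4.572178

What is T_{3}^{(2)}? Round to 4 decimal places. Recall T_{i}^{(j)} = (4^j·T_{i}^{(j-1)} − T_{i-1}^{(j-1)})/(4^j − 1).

Richardson extrapolation on the trapezoidal column (denominator 4−1=3):
T_{2}^{(1)} = 5.497108 + (5.497108 − 8.040522)/3 = 4.649303
T_{3}^{(1)} = (4·4.763299 − 5.497108) / 3 = 4.518696
T_{3}^{(2)} = 4.518696 + (4.518696 − 4.649303)/15 = 4.509989

4.5100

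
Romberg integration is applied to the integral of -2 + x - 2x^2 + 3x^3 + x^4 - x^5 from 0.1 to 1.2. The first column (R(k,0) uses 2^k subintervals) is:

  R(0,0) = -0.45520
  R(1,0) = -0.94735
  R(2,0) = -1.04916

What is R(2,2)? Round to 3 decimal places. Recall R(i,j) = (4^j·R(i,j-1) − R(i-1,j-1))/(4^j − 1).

-1.081

Richardson extrapolation on the trapezoidal column (denominator 4−1=3):
R(1,1) = -0.94735 + (-0.94735 − (-0.45520))/3 = -1.11140
R(2,1) = (4·(-1.04916) − (-0.94735)) / 3 = -1.08310
R(2,2) = (16·(-1.08310) − (-1.11140)) / 15 = -1.08121
(Column j=1 coincides with Simpson's rule on the same nodes.)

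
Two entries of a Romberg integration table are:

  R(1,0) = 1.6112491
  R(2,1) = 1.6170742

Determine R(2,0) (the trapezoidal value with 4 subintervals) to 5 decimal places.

From R(2,1) = (4·R(2,0) − R(1,0))/3, solve for R(2,0):
4·R(2,0) = 3·1.6170742 + 1.6112491 = 6.4624717
R(2,0) = 1.6156179

1.61562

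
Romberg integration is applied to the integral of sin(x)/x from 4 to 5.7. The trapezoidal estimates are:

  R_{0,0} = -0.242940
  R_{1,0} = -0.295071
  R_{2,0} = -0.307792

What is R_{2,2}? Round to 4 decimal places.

Richardson extrapolation on the trapezoidal column (denominator 4−1=3):
R_{1,1} = -0.295071 + (-0.295071 − (-0.242940))/3 = -0.312448
R_{2,1} = (4·(-0.307792) − (-0.295071)) / 3 = -0.312032
R_{2,2} = (16·(-0.312032) − (-0.312448)) / 15 = -0.312004

-0.3120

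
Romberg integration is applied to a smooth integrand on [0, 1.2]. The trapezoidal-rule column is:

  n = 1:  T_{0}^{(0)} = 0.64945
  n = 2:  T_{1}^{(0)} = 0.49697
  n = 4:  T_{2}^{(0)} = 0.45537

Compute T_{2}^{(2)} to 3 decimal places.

Richardson extrapolation on the trapezoidal column (denominator 4−1=3):
T_{1}^{(1)} = 0.49697 + (0.49697 − 0.64945)/3 = 0.44614
T_{2}^{(1)} = 0.45537 + (0.45537 − 0.49697)/3 = 0.44150
T_{2}^{(2)} = 0.44150 + (0.44150 − 0.44614)/15 = 0.44119

0.441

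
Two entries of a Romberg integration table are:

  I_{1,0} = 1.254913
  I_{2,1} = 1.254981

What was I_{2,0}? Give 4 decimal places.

1.2550

From I_{2,1} = (4·I_{2,0} − I_{1,0})/3, solve for I_{2,0}:
4·I_{2,0} = 3·1.254981 + 1.254913 = 5.019856
I_{2,0} = 1.254964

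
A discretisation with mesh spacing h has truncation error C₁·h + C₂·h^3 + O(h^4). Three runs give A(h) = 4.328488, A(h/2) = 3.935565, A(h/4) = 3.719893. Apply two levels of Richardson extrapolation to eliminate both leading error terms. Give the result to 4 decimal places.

3.4987

First eliminate the h term (factor 2^1 = 2):
  B₁ = (2·3.935565 − 4.328488)/1 = 3.542642
  B₂ = (2·3.719893 − 3.935565)/1 = 3.504221
Then eliminate the h^3 term (factor 2^3 = 8):
  (8·3.504221 − 3.542642)/7 = 3.498732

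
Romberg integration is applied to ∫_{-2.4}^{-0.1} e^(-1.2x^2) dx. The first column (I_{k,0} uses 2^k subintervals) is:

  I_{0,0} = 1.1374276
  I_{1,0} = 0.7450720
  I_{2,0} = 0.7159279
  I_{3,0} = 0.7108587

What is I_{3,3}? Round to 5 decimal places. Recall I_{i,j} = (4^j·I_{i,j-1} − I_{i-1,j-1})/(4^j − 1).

0.70932

Richardson extrapolation on the trapezoidal column (denominator 4−1=3):
I_{1,1} = (4·0.7450720 − 1.1374276) / 3 = 0.6142868
I_{2,1} = 0.7159279 + (0.7159279 − 0.7450720)/3 = 0.7062132
I_{3,1} = (4·0.7108587 − 0.7159279) / 3 = 0.7091690
I_{2,2} = 0.7062132 + (0.7062132 − 0.6142868)/15 = 0.7123416
I_{3,2} = 0.7091690 + (0.7091690 − 0.7062132)/15 = 0.7093661
I_{3,3} = (64·0.7093661 − 0.7123416) / 63 = 0.7093189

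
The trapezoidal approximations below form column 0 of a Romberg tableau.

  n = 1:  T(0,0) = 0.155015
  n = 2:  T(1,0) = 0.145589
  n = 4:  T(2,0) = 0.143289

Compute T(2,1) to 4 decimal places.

0.1425

T(2,1) = 0.143289 + (0.143289 − 0.145589)/3 = 0.142522
(Column j=1 coincides with Simpson's rule on the same nodes.)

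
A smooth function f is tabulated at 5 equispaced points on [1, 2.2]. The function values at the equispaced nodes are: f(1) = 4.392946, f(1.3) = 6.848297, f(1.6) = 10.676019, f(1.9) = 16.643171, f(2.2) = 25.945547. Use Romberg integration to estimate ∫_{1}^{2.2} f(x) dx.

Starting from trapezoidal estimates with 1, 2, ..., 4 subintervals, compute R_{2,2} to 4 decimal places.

14.5628

R_{0,0} (trapezoid, 1 panel, h=1.2000): 18.203096
R_{1,0} (trapezoid, 2 panels, h=0.6000): 15.507159
R_{2,0} (trapezoid, 4 panels, h=0.3000): 14.801020
R_{1,1} = 15.507159 + (15.507159 − 18.203096)/3 = 14.608513
R_{2,1} = 14.801020 + (14.801020 − 15.507159)/3 = 14.565640
R_{2,2} = 14.565640 + (14.565640 − 14.608513)/15 = 14.562782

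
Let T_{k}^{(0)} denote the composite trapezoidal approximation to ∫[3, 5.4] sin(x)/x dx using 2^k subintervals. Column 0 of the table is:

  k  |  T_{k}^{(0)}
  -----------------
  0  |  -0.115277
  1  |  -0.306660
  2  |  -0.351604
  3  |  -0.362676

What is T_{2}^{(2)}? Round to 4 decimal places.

-0.3663

Richardson extrapolation on the trapezoidal column (denominator 4−1=3):
T_{1}^{(1)} = -0.306660 + (-0.306660 − (-0.115277))/3 = -0.370454
T_{2}^{(1)} = (4·(-0.351604) − (-0.306660)) / 3 = -0.366585
T_{2}^{(2)} = (16·(-0.366585) − (-0.370454)) / 15 = -0.366327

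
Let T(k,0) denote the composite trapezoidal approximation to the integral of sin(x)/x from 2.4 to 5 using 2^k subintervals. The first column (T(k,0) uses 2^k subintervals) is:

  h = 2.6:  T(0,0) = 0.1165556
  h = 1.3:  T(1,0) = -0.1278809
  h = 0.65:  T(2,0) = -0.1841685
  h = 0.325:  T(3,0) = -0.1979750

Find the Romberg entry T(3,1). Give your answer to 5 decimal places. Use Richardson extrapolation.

-0.20258

T(3,1) = -0.1979750 + (-0.1979750 − (-0.1841685))/3 = -0.2025772
(Column j=1 coincides with Simpson's rule on the same nodes.)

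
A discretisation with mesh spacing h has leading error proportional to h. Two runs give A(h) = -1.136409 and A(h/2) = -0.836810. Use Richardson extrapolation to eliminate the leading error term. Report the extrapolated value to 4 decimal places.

The leading error scales as h; refining by a factor of 2 reduces it by 2^1 = 2.
Extrapolated value = (2·A(h/2) − A(h)) / (2 − 1)
= (2·(-0.836810) − (-1.136409)) / 1
= -0.537211 / 1 = -0.537211

-0.5372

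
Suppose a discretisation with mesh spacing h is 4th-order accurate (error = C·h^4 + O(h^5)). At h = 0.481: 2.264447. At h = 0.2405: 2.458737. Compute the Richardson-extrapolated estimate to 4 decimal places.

The leading error scales as h^4; refining by a factor of 2 reduces it by 2^4 = 16.
Extrapolated value = (16·A(h/2) − A(h)) / (16 − 1)
= (16·2.458737 − 2.264447) / 15
= 37.075345 / 15 = 2.471690

2.4717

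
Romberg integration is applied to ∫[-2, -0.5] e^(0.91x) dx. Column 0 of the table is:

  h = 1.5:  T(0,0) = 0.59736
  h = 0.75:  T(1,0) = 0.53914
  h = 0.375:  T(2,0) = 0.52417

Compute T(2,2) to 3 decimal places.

0.519

Richardson extrapolation on the trapezoidal column (denominator 4−1=3):
T(1,1) = (4·0.53914 − 0.59736) / 3 = 0.51973
T(2,1) = (4·0.52417 − 0.53914) / 3 = 0.51918
T(2,2) = (16·0.51918 − 0.51973) / 15 = 0.51914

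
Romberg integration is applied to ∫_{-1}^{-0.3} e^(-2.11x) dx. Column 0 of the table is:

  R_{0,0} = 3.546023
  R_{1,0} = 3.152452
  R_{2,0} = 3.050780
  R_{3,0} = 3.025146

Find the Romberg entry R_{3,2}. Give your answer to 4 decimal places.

R_{2,1} = 3.050780 + (3.050780 − 3.152452)/3 = 3.016889
R_{3,1} = (4·3.025146 − 3.050780) / 3 = 3.016601
R_{3,2} = 3.016601 + (3.016601 − 3.016889)/15 = 3.016582

3.0166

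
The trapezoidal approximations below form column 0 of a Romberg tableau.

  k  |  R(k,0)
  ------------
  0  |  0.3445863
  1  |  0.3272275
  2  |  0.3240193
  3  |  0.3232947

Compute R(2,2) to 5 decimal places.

R(1,1) = 0.3272275 + (0.3272275 − 0.3445863)/3 = 0.3214412
R(2,1) = 0.3240193 + (0.3240193 − 0.3272275)/3 = 0.3229499
R(2,2) = 0.3229499 + (0.3229499 − 0.3214412)/15 = 0.3230505

0.32305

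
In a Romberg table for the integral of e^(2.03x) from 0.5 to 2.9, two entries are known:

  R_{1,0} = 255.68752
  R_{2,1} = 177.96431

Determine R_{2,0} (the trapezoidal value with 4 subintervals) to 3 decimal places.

197.395

From R_{2,1} = (4·R_{2,0} − R_{1,0})/3, solve for R_{2,0}:
4·R_{2,0} = 3·177.96431 + 255.68752 = 789.58045
R_{2,0} = 197.39511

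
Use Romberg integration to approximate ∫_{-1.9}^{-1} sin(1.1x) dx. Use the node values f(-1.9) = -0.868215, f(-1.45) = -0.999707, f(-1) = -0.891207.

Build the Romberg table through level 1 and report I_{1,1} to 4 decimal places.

-0.8637

I_{0,0} (trapezoid, 1 panel, h=0.9000): -0.791740
I_{1,0} (trapezoid, 2 panels, h=0.4500): -0.845738
I_{1,1} = -0.845738 + (-0.845738 − (-0.791740))/3 = -0.863737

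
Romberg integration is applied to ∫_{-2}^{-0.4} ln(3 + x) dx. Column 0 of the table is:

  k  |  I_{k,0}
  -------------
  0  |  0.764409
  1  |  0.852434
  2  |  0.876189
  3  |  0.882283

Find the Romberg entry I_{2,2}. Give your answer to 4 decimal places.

Richardson extrapolation on the trapezoidal column (denominator 4−1=3):
I_{1,1} = (4·0.852434 − 0.764409) / 3 = 0.881776
I_{2,1} = 0.876189 + (0.876189 − 0.852434)/3 = 0.884107
I_{2,2} = (16·0.884107 − 0.881776) / 15 = 0.884262

0.8843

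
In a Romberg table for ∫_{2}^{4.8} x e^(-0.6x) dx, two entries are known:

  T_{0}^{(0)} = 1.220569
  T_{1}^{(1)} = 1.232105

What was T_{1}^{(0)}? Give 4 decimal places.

From T_{1}^{(1)} = (4·T_{1}^{(0)} − T_{0}^{(0)})/3, solve for T_{1}^{(0)}:
4·T_{1}^{(0)} = 3·1.232105 + 1.220569 = 4.916884
T_{1}^{(0)} = 1.229221

1.2292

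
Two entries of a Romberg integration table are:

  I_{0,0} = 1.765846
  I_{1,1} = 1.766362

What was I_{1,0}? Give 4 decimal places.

From I_{1,1} = (4·I_{1,0} − I_{0,0})/3, solve for I_{1,0}:
4·I_{1,0} = 3·1.766362 + 1.765846 = 7.064932
I_{1,0} = 1.766233

1.7662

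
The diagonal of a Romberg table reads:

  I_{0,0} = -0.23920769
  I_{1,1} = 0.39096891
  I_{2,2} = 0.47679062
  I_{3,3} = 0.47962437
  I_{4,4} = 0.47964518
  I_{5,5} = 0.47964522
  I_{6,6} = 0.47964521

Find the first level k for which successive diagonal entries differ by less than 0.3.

k = 2

|I_{1,1} − I_{0,0}| = 0.63017660 ≥ 0.3
|I_{2,2} − I_{1,1}| = 0.08582171 < 0.3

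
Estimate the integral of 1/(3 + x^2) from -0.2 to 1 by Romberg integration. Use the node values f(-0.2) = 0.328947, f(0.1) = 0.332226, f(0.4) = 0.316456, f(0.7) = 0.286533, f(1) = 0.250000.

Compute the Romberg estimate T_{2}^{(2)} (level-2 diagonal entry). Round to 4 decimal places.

T_{0}^{(0)} (trapezoid, 1 panel, h=1.2000): 0.347368
T_{1}^{(0)} (trapezoid, 2 panels, h=0.6000): 0.363558
T_{2}^{(0)} (trapezoid, 4 panels, h=0.3000): 0.367407
T_{1}^{(1)} = 0.363558 + (0.363558 − 0.347368)/3 = 0.368955
T_{2}^{(1)} = 0.367407 + (0.367407 − 0.363558)/3 = 0.368690
T_{2}^{(2)} = 0.368690 + (0.368690 − 0.368955)/15 = 0.368672

0.3687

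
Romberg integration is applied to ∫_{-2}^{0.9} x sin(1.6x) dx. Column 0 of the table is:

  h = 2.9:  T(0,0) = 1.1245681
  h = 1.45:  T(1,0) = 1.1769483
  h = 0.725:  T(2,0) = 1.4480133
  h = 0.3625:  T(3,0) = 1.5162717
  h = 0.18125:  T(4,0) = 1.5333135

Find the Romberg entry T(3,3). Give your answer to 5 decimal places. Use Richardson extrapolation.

1.53872

Richardson extrapolation on the trapezoidal column (denominator 4−1=3):
T(1,1) = (4·1.1769483 − 1.1245681) / 3 = 1.1944084
T(2,1) = 1.4480133 + (1.4480133 − 1.1769483)/3 = 1.5383683
T(3,1) = 1.5162717 + (1.5162717 − 1.4480133)/3 = 1.5390245
T(2,2) = (16·1.5383683 − 1.1944084) / 15 = 1.5612990
T(3,2) = 1.5390245 + (1.5390245 − 1.5383683)/15 = 1.5390682
T(3,3) = (64·1.5390682 − 1.5612990) / 63 = 1.5387153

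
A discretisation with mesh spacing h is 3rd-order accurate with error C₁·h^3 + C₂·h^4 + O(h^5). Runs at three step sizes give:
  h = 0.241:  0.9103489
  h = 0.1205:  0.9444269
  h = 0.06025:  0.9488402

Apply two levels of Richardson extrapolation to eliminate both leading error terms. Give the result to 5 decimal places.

First eliminate the h^3 term (factor 2^3 = 8):
  B₁ = (8·0.9444269 − 0.9103489)/7 = 0.9492952
  B₂ = (8·0.9488402 − 0.9444269)/7 = 0.9494707
Then eliminate the h^4 term (factor 2^4 = 16):
  (16·0.9494707 − 0.9492952)/15 = 0.9494824

0.94948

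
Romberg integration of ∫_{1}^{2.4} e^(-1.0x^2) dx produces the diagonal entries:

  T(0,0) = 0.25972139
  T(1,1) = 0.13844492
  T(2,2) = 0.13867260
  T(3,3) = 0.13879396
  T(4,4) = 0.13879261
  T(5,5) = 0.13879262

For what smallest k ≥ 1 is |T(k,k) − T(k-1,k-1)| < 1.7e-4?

|T(1,1) − T(0,0)| = 0.12127647 ≥ 1.7e-4
|T(2,2) − T(1,1)| = 0.00022768 ≥ 1.7e-4
|T(3,3) − T(2,2)| = 0.00012136 < 1.7e-4

k = 3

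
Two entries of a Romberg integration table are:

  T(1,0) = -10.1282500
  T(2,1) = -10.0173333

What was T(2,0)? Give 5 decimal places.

From T(2,1) = (4·T(2,0) − T(1,0))/3, solve for T(2,0):
4·T(2,0) = 3·(-10.0173333) + (-10.1282500) = -40.1802499
T(2,0) = -10.0450625

-10.04506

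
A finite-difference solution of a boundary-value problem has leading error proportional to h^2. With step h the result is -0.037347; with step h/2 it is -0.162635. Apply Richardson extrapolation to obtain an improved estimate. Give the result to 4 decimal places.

-0.2044

Extrapolated value = (4·A(h/2) − A(h)) / (4 − 1)
= (4·(-0.162635) − (-0.037347)) / 3
= -0.613193 / 3 = -0.204398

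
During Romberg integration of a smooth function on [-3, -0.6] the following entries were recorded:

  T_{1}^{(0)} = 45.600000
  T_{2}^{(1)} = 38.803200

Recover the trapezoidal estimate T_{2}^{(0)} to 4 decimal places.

40.5024

From T_{2}^{(1)} = (4·T_{2}^{(0)} − T_{1}^{(0)})/3, solve for T_{2}^{(0)}:
4·T_{2}^{(0)} = 3·38.803200 + 45.600000 = 162.009600
T_{2}^{(0)} = 40.502400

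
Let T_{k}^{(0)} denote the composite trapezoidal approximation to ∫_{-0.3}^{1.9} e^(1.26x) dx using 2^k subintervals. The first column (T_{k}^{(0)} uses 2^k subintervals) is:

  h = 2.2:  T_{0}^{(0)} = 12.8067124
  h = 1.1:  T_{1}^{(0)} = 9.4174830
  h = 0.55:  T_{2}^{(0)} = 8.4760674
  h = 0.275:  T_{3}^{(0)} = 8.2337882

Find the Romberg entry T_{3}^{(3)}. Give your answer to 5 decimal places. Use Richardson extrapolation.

Richardson extrapolation on the trapezoidal column (denominator 4−1=3):
T_{1}^{(1)} = (4·9.4174830 − 12.8067124) / 3 = 8.2877399
T_{2}^{(1)} = (4·8.4760674 − 9.4174830) / 3 = 8.1622622
T_{3}^{(1)} = (4·8.2337882 − 8.4760674) / 3 = 8.1530285
T_{2}^{(2)} = (16·8.1622622 − 8.2877399) / 15 = 8.1538970
T_{3}^{(2)} = 8.1530285 + (8.1530285 − 8.1622622)/15 = 8.1524129
T_{3}^{(3)} = (64·8.1524129 − 8.1538970) / 63 = 8.1523893

8.15239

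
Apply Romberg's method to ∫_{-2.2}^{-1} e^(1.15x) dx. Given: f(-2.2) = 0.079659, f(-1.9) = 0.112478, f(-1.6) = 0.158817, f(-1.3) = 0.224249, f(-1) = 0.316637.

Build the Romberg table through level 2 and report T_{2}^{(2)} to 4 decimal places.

0.2061

T_{0}^{(0)} (trapezoid, 1 panel, h=1.2000): 0.237778
T_{1}^{(0)} (trapezoid, 2 panels, h=0.6000): 0.214179
T_{2}^{(0)} (trapezoid, 4 panels, h=0.3000): 0.208108
T_{1}^{(1)} = 0.214179 + (0.214179 − 0.237778)/3 = 0.206313
T_{2}^{(1)} = 0.208108 + (0.208108 − 0.214179)/3 = 0.206084
T_{2}^{(2)} = 0.206084 + (0.206084 − 0.206313)/15 = 0.206069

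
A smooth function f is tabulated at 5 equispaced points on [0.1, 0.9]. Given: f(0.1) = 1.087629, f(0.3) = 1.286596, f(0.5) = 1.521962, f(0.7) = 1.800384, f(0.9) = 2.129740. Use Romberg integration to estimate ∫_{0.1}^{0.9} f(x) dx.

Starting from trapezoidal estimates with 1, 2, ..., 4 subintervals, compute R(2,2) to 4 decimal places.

1.2406

R(0,0) (trapezoid, 1 panel, h=0.8000): 1.286948
R(1,0) (trapezoid, 2 panels, h=0.4000): 1.252259
R(2,0) (trapezoid, 4 panels, h=0.2000): 1.243525
R(1,1) = 1.252259 + (1.252259 − 1.286948)/3 = 1.240696
R(2,1) = 1.243525 + (1.243525 − 1.252259)/3 = 1.240614
R(2,2) = 1.240614 + (1.240614 − 1.240696)/15 = 1.240609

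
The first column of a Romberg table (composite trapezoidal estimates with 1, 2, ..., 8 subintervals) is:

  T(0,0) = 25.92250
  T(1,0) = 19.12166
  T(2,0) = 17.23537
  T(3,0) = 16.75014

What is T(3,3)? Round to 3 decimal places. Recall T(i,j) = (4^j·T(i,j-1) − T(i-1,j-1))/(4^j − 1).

T(1,1) = 19.12166 + (19.12166 − 25.92250)/3 = 16.85471
T(2,1) = (4·17.23537 − 19.12166) / 3 = 16.60661
T(3,1) = 16.75014 + (16.75014 − 17.23537)/3 = 16.58840
T(2,2) = (16·16.60661 − 16.85471) / 15 = 16.59007
T(3,2) = (16·16.58840 − 16.60661) / 15 = 16.58719
T(3,3) = (64·16.58719 − 16.59007) / 63 = 16.58714

16.587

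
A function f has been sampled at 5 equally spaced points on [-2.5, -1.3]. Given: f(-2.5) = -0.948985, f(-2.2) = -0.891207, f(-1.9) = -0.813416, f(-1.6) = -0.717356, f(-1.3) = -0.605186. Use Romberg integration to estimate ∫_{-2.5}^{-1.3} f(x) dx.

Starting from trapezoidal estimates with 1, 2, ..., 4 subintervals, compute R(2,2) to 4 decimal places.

-0.9615

R(0,0) (trapezoid, 1 panel, h=1.2000): -0.932503
R(1,0) (trapezoid, 2 panels, h=0.6000): -0.954301
R(2,0) (trapezoid, 4 panels, h=0.3000): -0.959719
R(1,1) = -0.954301 + (-0.954301 − (-0.932503))/3 = -0.961567
R(2,1) = -0.959719 + (-0.959719 − (-0.954301))/3 = -0.961525
R(2,2) = -0.961525 + (-0.961525 − (-0.961567))/15 = -0.961522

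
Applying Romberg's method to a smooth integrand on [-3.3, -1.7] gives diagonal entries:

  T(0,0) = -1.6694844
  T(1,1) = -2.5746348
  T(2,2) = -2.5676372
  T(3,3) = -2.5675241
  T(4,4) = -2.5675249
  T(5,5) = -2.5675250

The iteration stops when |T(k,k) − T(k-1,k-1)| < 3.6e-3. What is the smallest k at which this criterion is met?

|T(1,1) − T(0,0)| = 0.9051504 ≥ 3.6e-3
|T(2,2) − T(1,1)| = 0.0069976 ≥ 3.6e-3
|T(3,3) − T(2,2)| = 0.0001131 < 3.6e-3

k = 3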